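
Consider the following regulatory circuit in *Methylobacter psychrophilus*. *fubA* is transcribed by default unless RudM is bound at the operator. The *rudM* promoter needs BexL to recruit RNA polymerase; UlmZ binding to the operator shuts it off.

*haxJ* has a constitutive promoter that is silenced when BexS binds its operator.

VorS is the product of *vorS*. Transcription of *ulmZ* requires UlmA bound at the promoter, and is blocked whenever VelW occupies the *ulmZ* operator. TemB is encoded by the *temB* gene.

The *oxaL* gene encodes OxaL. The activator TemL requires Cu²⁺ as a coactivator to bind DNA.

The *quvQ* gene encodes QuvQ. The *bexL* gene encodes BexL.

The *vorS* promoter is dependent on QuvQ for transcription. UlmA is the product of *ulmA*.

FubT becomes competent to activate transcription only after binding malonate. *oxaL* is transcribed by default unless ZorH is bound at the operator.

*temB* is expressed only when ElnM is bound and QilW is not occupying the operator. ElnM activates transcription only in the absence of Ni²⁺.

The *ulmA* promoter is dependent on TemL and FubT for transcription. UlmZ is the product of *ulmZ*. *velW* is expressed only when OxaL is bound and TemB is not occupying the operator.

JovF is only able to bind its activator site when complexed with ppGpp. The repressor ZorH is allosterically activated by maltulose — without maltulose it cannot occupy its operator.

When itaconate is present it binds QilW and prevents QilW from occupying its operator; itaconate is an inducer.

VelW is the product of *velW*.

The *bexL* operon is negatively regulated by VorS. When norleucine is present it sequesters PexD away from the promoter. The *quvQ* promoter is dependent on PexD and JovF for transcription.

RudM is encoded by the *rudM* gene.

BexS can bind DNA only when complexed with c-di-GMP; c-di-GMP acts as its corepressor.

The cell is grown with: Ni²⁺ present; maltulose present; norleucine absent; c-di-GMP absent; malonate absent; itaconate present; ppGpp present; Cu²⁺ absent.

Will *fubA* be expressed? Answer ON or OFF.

ON

Norleucine is absent, so PexD is active.
ppGpp is present, so JovF is active.
No repressor is bound and PexD and JovF are active, so *quvQ* is transcribed.
So QuvQ is produced and active.
No repressor is bound and QuvQ is active, so *vorS* is transcribed.
So VorS is produced and active.
With repressor VorS bound, *bexL* is not transcribed.
So BexL is not produced.
Cu²⁺ is absent, so TemL is inactive.
Malonate is absent, so FubT is inactive.
Required activator TemL is absent, so *ulmA* is not transcribed.
So UlmA is not produced.
Maltulose is present, so ZorH is active.
With repressor ZorH bound, *oxaL* is not transcribed.
So OxaL is not produced.
Itaconate is present, so QilW is inactive.
Ni²⁺ is present, so ElnM is inactive.
Required activator ElnM is absent, so *temB* is not transcribed.
So TemB is not produced.
Required activator OxaL is absent, so *velW* is not transcribed.
So VelW is not produced.
Required activator UlmA is absent, so *ulmZ* is not transcribed.
So UlmZ is not produced.
Required activator BexL is absent, so *rudM* is not transcribed.
So RudM is not produced.
With no repressor bound, *fubA* is transcribed.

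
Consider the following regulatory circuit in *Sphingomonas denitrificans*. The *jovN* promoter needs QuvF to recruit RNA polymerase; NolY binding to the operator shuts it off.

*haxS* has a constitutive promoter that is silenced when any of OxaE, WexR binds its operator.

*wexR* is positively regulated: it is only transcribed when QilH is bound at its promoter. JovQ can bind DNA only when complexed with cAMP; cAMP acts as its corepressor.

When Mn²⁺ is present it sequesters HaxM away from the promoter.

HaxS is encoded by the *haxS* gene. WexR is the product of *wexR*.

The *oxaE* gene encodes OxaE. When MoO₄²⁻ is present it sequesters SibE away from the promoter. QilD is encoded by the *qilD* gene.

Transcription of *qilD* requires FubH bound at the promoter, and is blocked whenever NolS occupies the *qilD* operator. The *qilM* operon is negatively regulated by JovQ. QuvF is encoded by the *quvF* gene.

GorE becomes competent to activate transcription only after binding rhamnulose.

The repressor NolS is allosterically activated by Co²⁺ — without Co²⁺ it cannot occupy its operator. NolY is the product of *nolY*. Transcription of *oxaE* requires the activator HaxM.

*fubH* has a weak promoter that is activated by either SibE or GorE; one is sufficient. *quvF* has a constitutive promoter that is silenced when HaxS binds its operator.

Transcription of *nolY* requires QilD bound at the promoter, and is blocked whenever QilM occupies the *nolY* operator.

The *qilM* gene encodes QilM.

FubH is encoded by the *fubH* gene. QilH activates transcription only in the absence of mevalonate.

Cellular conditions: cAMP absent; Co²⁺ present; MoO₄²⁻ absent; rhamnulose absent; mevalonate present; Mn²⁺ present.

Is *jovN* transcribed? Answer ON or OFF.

Mn²⁺ is present, so HaxM is inactive.
Required activator HaxM is absent, so *oxaE* is not transcribed.
So OxaE is not produced.
Mevalonate is present, so QilH is inactive.
Required activator QilH is absent, so *wexR* is not transcribed.
So WexR is not produced.
With no repressor bound, *haxS* is transcribed.
So HaxS is produced and active.
With repressor HaxS bound, *quvF* is not transcribed.
So QuvF is not produced.
Co²⁺ is present, so NolS is active.
MoO₄²⁻ is absent, so SibE is active.
Rhamnulose is absent, so GorE is inactive.
Activator SibE is present, so *fubH* is transcribed.
So FubH is produced and active.
With repressor NolS bound, *qilD* is not transcribed.
So QilD is not produced.
cAMP is absent, so JovQ is inactive.
With no repressor bound, *qilM* is transcribed.
So QilM is produced and active.
With repressor QilM bound, *nolY* is not transcribed.
So NolY is not produced.
Required activator QuvF is absent, so *jovN* is not transcribed.

OFF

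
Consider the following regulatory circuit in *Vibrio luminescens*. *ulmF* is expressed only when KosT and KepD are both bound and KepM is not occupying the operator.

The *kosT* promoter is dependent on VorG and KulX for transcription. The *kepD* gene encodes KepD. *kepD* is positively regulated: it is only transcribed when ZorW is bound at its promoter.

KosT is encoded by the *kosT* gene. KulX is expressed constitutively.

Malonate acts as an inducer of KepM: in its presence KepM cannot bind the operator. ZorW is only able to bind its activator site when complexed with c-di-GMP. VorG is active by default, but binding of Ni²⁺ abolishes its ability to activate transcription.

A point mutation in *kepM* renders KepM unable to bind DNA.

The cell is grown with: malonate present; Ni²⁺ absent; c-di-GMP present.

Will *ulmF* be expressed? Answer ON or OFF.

ON

KepM is non-functional in this strain, so it has no effect.
Ni²⁺ is absent, so VorG is active.
KulX is produced constitutively and is active.
No repressor is bound and VorG and KulX are active, so *kosT* is transcribed.
So KosT is produced and active.
c-di-GMP is present, so ZorW is active.
No repressor is bound and ZorW is active, so *kepD* is transcribed.
So KepD is produced and active.
No repressor is bound and KosT and KepD are active, so *ulmF* is transcribed.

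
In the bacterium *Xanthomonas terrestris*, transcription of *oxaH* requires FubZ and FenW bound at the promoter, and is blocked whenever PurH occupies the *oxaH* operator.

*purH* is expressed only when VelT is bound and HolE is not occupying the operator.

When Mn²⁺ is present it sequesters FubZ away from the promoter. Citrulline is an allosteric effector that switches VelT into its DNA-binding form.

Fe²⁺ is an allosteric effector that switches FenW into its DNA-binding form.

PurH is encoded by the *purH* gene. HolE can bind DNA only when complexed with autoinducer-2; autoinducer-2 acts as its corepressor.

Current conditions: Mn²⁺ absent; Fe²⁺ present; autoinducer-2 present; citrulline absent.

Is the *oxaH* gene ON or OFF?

Mn²⁺ is absent, so FubZ is active.
Fe²⁺ is present, so FenW is active.
Citrulline is absent, so VelT is inactive.
Autoinducer-2 is present, so HolE is active.
With repressor HolE bound, *purH* is not transcribed.
So PurH is not produced.
No repressor is bound and FubZ and FenW are active, so *oxaH* is transcribed.

ON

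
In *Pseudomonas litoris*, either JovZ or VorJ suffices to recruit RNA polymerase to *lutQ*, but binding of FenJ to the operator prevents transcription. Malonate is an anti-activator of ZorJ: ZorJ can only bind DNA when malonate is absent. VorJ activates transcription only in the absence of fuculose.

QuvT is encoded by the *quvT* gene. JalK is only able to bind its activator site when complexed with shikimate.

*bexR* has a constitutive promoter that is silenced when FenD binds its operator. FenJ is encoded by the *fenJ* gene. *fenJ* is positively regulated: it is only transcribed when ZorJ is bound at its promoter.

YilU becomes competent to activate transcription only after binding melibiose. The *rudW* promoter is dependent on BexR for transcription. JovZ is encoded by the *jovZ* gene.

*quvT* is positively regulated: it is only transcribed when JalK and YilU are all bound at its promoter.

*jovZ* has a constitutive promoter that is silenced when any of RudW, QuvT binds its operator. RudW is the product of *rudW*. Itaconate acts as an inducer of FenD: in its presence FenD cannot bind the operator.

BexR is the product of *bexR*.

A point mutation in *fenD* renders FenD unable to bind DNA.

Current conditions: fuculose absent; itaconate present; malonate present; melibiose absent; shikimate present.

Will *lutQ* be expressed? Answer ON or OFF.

ON

Malonate is present, so ZorJ is inactive.
Required activator ZorJ is absent, so *fenJ* is not transcribed.
So FenJ is not produced.
FenD is non-functional in this strain, so it has no effect.
With no repressor bound, *bexR* is transcribed.
So BexR is produced and active.
No repressor is bound and BexR is active, so *rudW* is transcribed.
So RudW is produced and active.
Shikimate is present, so JalK is active.
Melibiose is absent, so YilU is inactive.
Required activator YilU is absent, so *quvT* is not transcribed.
So QuvT is not produced.
With repressor RudW bound, *jovZ* is not transcribed.
So JovZ is not produced.
Fuculose is absent, so VorJ is active.
Activator VorJ is present, so *lutQ* is transcribed.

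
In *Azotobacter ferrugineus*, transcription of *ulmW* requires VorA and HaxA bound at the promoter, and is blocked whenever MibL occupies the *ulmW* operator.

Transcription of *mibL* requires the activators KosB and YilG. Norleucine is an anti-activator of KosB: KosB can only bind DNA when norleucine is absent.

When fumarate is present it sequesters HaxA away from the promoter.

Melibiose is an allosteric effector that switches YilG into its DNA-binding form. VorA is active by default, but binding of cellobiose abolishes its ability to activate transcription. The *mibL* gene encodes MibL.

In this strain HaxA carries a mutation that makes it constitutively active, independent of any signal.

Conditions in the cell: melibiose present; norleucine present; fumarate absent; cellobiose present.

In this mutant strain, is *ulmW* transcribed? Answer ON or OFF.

Norleucine is present, so KosB is inactive.
Melibiose is present, so YilG is active.
Required activator KosB is absent, so *mibL* is not transcribed.
So MibL is not produced.
Cellobiose is present, so VorA is inactive.
HaxA is constitutively active in this strain.
Required activator VorA is absent, so *ulmW* is not transcribed.

OFF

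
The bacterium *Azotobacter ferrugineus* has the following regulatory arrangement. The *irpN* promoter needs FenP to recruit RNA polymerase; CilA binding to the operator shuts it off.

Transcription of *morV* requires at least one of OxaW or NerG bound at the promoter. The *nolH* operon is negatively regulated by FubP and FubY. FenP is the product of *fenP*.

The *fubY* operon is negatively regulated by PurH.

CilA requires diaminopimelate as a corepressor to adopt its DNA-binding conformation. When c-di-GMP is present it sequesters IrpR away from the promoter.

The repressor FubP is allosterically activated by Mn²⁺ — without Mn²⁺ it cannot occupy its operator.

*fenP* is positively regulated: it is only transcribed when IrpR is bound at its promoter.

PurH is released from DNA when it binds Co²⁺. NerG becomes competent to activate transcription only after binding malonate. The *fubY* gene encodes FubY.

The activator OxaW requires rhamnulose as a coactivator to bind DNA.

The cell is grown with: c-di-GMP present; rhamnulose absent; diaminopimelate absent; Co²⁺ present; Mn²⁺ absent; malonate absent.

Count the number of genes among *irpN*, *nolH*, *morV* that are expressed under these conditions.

Diaminopimelate is absent, so CilA is inactive.
c-di-GMP is present, so IrpR is inactive.
Required activator IrpR is absent, so *fenP* is not transcribed.
So FenP is not produced.
Required activator FenP is absent, so *irpN* is not transcribed.
→ *irpN* is OFF.
Mn²⁺ is absent, so FubP is inactive.
Co²⁺ is present, so PurH is inactive.
With no repressor bound, *fubY* is transcribed.
So FubY is produced and active.
With repressor FubY bound, *nolH* is not transcribed.
→ *nolH* is OFF.
Rhamnulose is absent, so OxaW is inactive.
Malonate is absent, so NerG is inactive.
No activator is available at the *morV* promoter, so *morV* is not transcribed.
→ *morV* is OFF.
0 of the 3 genes are transcribed.

0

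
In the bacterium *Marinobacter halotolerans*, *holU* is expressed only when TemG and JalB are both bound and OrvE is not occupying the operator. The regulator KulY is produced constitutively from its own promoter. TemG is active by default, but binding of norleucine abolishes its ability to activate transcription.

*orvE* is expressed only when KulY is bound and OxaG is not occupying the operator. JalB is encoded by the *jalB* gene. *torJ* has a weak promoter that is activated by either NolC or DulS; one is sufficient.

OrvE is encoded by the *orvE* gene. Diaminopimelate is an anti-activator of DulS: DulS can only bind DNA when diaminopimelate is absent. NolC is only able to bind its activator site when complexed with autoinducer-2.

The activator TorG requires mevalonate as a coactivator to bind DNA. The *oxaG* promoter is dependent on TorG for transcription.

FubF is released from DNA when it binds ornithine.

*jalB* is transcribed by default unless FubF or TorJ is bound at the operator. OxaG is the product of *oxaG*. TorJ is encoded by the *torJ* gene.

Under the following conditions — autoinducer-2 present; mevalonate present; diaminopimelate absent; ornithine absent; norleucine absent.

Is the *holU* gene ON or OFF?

Norleucine is absent, so TemG is active.
Ornithine is absent, so FubF is active.
Autoinducer-2 is present, so NolC is active.
Diaminopimelate is absent, so DulS is active.
Activator NolC is present, so *torJ* is transcribed.
So TorJ is produced and active.
With repressor FubF bound, *jalB* is not transcribed.
So JalB is not produced.
Mevalonate is present, so TorG is active.
No repressor is bound and TorG is active, so *oxaG* is transcribed.
So OxaG is produced and active.
KulY is produced constitutively and is active.
With repressor OxaG bound, *orvE* is not transcribed.
So OrvE is not produced.
Required activator JalB is absent, so *holU* is not transcribed.

OFF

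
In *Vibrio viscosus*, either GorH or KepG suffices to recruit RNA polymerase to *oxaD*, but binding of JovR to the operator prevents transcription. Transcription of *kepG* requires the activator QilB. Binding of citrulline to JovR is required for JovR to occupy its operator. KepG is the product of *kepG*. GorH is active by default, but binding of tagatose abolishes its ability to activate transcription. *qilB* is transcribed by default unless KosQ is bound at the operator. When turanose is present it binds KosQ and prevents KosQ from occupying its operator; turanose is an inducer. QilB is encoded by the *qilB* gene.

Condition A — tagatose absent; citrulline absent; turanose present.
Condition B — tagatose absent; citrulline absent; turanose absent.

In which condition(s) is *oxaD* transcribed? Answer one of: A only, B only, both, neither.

both

Condition A:
Tagatose is absent, so GorH is active.
Citrulline is absent, so JovR is inactive.
Turanose is present, so KosQ is inactive.
With no repressor bound, *qilB* is transcribed.
So QilB is produced and active.
No repressor is bound and QilB is active, so *kepG* is transcribed.
So KepG is produced and active.
Activator GorH is present, so *oxaD* is transcribed.
→ *oxaD* is ON in A.
Condition B:
Tagatose is absent, so GorH is active.
Citrulline is absent, so JovR is inactive.
Turanose is absent, so KosQ is active.
With repressor KosQ bound, *qilB* is not transcribed.
So QilB is not produced.
Required activator QilB is absent, so *kepG* is not transcribed.
So KepG is not produced.
Activator GorH is present, so *oxaD* is transcribed.
→ *oxaD* is ON in B.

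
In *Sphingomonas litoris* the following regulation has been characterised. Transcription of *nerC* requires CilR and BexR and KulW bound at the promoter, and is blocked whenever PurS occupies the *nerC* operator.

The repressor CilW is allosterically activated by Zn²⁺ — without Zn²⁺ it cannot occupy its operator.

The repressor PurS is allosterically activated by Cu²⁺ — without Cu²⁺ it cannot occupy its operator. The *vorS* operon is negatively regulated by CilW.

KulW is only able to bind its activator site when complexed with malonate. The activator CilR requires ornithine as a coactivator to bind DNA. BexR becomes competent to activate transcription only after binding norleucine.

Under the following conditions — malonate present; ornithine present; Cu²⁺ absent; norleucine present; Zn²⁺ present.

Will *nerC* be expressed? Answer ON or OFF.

Ornithine is present, so CilR is active.
Norleucine is present, so BexR is active.
Malonate is present, so KulW is active.
Cu²⁺ is absent, so PurS is inactive.
No repressor is bound and CilR and BexR and KulW are active, so *nerC* is transcribed.

ON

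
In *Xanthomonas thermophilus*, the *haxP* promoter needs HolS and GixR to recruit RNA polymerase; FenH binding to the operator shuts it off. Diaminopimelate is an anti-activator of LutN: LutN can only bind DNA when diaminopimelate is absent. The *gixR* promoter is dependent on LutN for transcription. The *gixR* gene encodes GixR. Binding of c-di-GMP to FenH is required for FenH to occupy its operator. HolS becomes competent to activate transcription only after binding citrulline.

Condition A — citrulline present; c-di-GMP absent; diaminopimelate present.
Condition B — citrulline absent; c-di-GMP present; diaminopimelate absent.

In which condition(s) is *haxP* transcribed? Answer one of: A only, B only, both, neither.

Condition A:
Citrulline is present, so HolS is active.
c-di-GMP is absent, so FenH is inactive.
Diaminopimelate is present, so LutN is inactive.
Required activator LutN is absent, so *gixR* is not transcribed.
So GixR is not produced.
Required activator GixR is absent, so *haxP* is not transcribed.
→ *haxP* is OFF in A.
Condition B:
Citrulline is absent, so HolS is inactive.
c-di-GMP is present, so FenH is active.
Diaminopimelate is absent, so LutN is active.
No repressor is bound and LutN is active, so *gixR* is transcribed.
So GixR is produced and active.
With repressor FenH bound, *haxP* is not transcribed.
→ *haxP* is OFF in B.

neither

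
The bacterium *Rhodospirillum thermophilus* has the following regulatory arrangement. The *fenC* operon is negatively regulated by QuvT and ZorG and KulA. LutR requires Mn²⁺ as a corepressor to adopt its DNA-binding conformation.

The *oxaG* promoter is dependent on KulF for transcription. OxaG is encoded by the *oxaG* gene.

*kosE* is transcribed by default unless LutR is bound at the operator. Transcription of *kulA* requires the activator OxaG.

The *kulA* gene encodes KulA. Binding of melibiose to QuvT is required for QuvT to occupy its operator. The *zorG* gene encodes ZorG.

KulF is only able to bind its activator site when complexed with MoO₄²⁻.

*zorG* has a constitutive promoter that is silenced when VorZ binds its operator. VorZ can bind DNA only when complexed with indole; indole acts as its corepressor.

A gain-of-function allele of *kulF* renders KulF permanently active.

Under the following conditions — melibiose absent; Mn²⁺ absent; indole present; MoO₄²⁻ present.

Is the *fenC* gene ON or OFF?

Melibiose is absent, so QuvT is inactive.
Indole is present, so VorZ is active.
With repressor VorZ bound, *zorG* is not transcribed.
So ZorG is not produced.
KulF is constitutively active in this strain.
No repressor is bound and KulF is active, so *oxaG* is transcribed.
So OxaG is produced and active.
No repressor is bound and OxaG is active, so *kulA* is transcribed.
So KulA is produced and active.
With repressor KulA bound, *fenC* is not transcribed.

OFF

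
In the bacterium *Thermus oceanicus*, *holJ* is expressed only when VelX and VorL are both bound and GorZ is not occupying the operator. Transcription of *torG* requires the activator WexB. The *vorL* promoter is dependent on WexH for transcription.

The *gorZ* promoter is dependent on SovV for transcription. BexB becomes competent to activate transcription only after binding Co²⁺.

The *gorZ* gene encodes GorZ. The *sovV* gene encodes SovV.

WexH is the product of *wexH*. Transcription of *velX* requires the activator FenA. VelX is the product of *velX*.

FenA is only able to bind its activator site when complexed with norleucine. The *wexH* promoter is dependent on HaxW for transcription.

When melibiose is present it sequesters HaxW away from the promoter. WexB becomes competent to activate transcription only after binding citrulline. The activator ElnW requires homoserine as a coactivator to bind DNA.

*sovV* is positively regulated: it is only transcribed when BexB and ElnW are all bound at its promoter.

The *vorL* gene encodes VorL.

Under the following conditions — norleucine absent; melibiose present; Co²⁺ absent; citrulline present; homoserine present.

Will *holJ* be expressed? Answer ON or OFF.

Co²⁺ is absent, so BexB is inactive.
Homoserine is present, so ElnW is active.
Required activator BexB is absent, so *sovV* is not transcribed.
So SovV is not produced.
Required activator SovV is absent, so *gorZ* is not transcribed.
So GorZ is not produced.
Norleucine is absent, so FenA is inactive.
Required activator FenA is absent, so *velX* is not transcribed.
So VelX is not produced.
Melibiose is present, so HaxW is inactive.
Required activator HaxW is absent, so *wexH* is not transcribed.
So WexH is not produced.
Required activator WexH is absent, so *vorL* is not transcribed.
So VorL is not produced.
Required activator VelX is absent, so *holJ* is not transcribed.

OFF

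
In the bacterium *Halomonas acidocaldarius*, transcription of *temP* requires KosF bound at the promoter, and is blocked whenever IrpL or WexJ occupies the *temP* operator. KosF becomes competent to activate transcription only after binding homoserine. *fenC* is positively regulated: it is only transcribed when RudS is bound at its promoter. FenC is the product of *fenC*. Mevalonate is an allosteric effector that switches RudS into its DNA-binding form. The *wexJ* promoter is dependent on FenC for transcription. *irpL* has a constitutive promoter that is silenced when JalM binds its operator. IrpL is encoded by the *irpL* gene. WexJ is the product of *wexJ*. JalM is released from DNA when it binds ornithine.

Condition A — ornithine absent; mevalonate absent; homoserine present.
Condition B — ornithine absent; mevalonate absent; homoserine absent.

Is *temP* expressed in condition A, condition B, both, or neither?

Condition A:
Ornithine is absent, so JalM is active.
With repressor JalM bound, *irpL* is not transcribed.
So IrpL is not produced.
Mevalonate is absent, so RudS is inactive.
Required activator RudS is absent, so *fenC* is not transcribed.
So FenC is not produced.
Required activator FenC is absent, so *wexJ* is not transcribed.
So WexJ is not produced.
Homoserine is present, so KosF is active.
No repressor is bound and KosF is active, so *temP* is transcribed.
→ *temP* is ON in A.
Condition B:
Ornithine is absent, so JalM is active.
With repressor JalM bound, *irpL* is not transcribed.
So IrpL is not produced.
Mevalonate is absent, so RudS is inactive.
Required activator RudS is absent, so *fenC* is not transcribed.
So FenC is not produced.
Required activator FenC is absent, so *wexJ* is not transcribed.
So WexJ is not produced.
Homoserine is absent, so KosF is inactive.
Required activator KosF is absent, so *temP* is not transcribed.
→ *temP* is OFF in B.

A only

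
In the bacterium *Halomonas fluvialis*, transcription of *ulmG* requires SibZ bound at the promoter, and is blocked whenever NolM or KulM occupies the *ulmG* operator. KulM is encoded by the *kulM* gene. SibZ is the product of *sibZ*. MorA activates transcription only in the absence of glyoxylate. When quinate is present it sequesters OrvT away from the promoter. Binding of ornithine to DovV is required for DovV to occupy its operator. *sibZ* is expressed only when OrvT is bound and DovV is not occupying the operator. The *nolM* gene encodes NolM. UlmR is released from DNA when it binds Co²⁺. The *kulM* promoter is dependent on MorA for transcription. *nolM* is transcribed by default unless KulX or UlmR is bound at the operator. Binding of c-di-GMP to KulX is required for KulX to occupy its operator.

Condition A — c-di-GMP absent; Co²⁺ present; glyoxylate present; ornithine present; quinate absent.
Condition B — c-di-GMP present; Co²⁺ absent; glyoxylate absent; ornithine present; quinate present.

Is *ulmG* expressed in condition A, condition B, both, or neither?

neither

Condition A:
c-di-GMP is absent, so KulX is inactive.
Co²⁺ is present, so UlmR is inactive.
With no repressor bound, *nolM* is transcribed.
So NolM is produced and active.
Glyoxylate is present, so MorA is inactive.
Required activator MorA is absent, so *kulM* is not transcribed.
So KulM is not produced.
Ornithine is present, so DovV is active.
Quinate is absent, so OrvT is active.
With repressor DovV bound, *sibZ* is not transcribed.
So SibZ is not produced.
With repressor NolM bound, *ulmG* is not transcribed.
→ *ulmG* is OFF in A.
Condition B:
c-di-GMP is present, so KulX is active.
Co²⁺ is absent, so UlmR is active.
With repressor KulX bound, *nolM* is not transcribed.
So NolM is not produced.
Glyoxylate is absent, so MorA is active.
No repressor is bound and MorA is active, so *kulM* is transcribed.
So KulM is produced and active.
Ornithine is present, so DovV is active.
Quinate is present, so OrvT is inactive.
With repressor DovV bound, *sibZ* is not transcribed.
So SibZ is not produced.
With repressor KulM bound, *ulmG* is not transcribed.
→ *ulmG* is OFF in B.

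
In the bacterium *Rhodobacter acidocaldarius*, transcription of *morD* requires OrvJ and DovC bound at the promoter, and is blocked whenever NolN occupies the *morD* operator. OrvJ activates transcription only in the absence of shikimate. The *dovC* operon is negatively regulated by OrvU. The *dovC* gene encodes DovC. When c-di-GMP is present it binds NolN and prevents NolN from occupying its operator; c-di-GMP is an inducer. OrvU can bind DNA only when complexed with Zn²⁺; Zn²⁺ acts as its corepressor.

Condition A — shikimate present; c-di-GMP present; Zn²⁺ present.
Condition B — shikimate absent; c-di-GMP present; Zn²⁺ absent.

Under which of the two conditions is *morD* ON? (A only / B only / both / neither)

Condition A:
Shikimate is present, so OrvJ is inactive.
c-di-GMP is present, so NolN is inactive.
Zn²⁺ is present, so OrvU is active.
With repressor OrvU bound, *dovC* is not transcribed.
So DovC is not produced.
Required activator OrvJ is absent, so *morD* is not transcribed.
→ *morD* is OFF in A.
Condition B:
Shikimate is absent, so OrvJ is active.
c-di-GMP is present, so NolN is inactive.
Zn²⁺ is absent, so OrvU is inactive.
With no repressor bound, *dovC* is transcribed.
So DovC is produced and active.
No repressor is bound and OrvJ and DovC are active, so *morD* is transcribed.
→ *morD* is ON in B.

B only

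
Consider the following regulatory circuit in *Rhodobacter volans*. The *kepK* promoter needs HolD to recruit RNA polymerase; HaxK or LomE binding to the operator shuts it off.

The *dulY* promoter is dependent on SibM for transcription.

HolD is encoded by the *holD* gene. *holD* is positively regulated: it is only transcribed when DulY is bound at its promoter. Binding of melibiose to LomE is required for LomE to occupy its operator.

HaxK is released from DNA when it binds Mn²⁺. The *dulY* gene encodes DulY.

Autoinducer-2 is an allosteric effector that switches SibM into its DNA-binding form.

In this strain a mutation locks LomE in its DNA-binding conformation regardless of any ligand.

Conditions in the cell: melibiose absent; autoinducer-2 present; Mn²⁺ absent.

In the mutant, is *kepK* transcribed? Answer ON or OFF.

Mn²⁺ is absent, so HaxK is active.
LomE is constitutively active in this strain.
Autoinducer-2 is present, so SibM is active.
No repressor is bound and SibM is active, so *dulY* is transcribed.
So DulY is produced and active.
No repressor is bound and DulY is active, so *holD* is transcribed.
So HolD is produced and active.
With repressor HaxK bound, *kepK* is not transcribed.

OFF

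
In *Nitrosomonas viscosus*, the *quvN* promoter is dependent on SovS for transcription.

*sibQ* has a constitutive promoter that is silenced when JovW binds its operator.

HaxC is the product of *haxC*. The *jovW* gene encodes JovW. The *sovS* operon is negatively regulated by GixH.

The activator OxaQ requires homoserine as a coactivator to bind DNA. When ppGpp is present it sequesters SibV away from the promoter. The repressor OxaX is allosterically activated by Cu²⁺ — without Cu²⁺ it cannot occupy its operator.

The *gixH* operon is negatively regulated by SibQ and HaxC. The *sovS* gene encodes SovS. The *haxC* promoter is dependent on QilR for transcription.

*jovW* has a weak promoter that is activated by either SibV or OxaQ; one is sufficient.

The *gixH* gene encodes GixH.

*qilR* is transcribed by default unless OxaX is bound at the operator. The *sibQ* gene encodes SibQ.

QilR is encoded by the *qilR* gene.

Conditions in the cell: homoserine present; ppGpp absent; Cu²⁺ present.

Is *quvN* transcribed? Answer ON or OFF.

OFF

ppGpp is absent, so SibV is active.
Homoserine is present, so OxaQ is active.
Activator SibV is present, so *jovW* is transcribed.
So JovW is produced and active.
With repressor JovW bound, *sibQ* is not transcribed.
So SibQ is not produced.
Cu²⁺ is present, so OxaX is active.
With repressor OxaX bound, *qilR* is not transcribed.
So QilR is not produced.
Required activator QilR is absent, so *haxC* is not transcribed.
So HaxC is not produced.
With no repressor bound, *gixH* is transcribed.
So GixH is produced and active.
With repressor GixH bound, *sovS* is not transcribed.
So SovS is not produced.
Required activator SovS is absent, so *quvN* is not transcribed.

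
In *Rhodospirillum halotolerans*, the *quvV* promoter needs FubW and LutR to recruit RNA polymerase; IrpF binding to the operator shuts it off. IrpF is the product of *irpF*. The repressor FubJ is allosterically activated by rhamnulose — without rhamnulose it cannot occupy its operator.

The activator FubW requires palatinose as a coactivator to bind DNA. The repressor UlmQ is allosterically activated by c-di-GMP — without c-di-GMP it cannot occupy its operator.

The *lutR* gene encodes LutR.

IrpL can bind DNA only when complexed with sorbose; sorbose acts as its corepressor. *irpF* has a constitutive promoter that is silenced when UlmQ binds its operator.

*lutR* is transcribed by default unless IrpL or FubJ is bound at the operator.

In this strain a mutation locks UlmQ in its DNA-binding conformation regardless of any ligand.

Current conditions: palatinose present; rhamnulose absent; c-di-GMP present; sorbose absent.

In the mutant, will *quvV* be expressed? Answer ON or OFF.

ON

Palatinose is present, so FubW is active.
Sorbose is absent, so IrpL is inactive.
Rhamnulose is absent, so FubJ is inactive.
With no repressor bound, *lutR* is transcribed.
So LutR is produced and active.
UlmQ is constitutively active in this strain.
With repressor UlmQ bound, *irpF* is not transcribed.
So IrpF is not produced.
No repressor is bound and FubW and LutR are active, so *quvV* is transcribed.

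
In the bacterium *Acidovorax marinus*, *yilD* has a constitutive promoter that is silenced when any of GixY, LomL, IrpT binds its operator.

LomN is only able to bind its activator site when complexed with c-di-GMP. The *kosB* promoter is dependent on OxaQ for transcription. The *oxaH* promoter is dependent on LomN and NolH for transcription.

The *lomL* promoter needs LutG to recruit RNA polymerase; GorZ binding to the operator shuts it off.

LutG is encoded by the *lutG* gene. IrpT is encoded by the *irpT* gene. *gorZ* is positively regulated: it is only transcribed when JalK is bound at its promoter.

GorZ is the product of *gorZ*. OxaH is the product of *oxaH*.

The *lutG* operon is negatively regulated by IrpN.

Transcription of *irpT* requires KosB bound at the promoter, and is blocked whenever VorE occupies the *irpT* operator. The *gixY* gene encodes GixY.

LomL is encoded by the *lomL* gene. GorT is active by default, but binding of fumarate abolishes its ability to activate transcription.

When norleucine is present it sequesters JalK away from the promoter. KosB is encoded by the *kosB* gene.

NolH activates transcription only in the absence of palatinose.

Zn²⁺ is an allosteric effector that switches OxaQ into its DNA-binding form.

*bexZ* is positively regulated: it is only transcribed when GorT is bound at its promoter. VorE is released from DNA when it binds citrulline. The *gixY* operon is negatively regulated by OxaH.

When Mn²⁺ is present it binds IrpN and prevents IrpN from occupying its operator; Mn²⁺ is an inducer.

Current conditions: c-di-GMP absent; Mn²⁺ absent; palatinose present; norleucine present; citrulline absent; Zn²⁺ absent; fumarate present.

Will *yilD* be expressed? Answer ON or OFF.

OFF

c-di-GMP is absent, so LomN is inactive.
Palatinose is present, so NolH is inactive.
Required activator LomN is absent, so *oxaH* is not transcribed.
So OxaH is not produced.
With no repressor bound, *gixY* is transcribed.
So GixY is produced and active.
Mn²⁺ is absent, so IrpN is active.
With repressor IrpN bound, *lutG* is not transcribed.
So LutG is not produced.
Norleucine is present, so JalK is inactive.
Required activator JalK is absent, so *gorZ* is not transcribed.
So GorZ is not produced.
Required activator LutG is absent, so *lomL* is not transcribed.
So LomL is not produced.
Zn²⁺ is absent, so OxaQ is inactive.
Required activator OxaQ is absent, so *kosB* is not transcribed.
So KosB is not produced.
Citrulline is absent, so VorE is active.
With repressor VorE bound, *irpT* is not transcribed.
So IrpT is not produced.
With repressor GixY bound, *yilD* is not transcribed.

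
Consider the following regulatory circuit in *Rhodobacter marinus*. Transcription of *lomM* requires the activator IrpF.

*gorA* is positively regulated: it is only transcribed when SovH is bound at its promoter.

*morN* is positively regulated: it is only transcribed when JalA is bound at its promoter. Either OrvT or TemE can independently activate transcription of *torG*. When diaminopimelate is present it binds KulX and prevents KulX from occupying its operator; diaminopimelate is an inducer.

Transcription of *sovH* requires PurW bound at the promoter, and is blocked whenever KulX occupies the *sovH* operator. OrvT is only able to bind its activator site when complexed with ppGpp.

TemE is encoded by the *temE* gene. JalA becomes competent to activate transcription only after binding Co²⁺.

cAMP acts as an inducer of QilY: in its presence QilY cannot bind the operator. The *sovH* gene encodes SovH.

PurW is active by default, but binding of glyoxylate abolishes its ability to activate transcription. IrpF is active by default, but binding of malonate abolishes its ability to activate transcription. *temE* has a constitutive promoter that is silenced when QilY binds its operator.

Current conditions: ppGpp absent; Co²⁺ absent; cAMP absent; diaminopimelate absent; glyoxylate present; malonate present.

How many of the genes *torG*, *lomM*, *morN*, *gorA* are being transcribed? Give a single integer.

ppGpp is absent, so OrvT is inactive.
cAMP is absent, so QilY is active.
With repressor QilY bound, *temE* is not transcribed.
So TemE is not produced.
No activator is available at the *torG* promoter, so *torG* is not transcribed.
→ *torG* is OFF.
Malonate is present, so IrpF is inactive.
Required activator IrpF is absent, so *lomM* is not transcribed.
→ *lomM* is OFF.
Co²⁺ is absent, so JalA is inactive.
Required activator JalA is absent, so *morN* is not transcribed.
→ *morN* is OFF.
Glyoxylate is present, so PurW is inactive.
Diaminopimelate is absent, so KulX is active.
With repressor KulX bound, *sovH* is not transcribed.
So SovH is not produced.
Required activator SovH is absent, so *gorA* is not transcribed.
→ *gorA* is OFF.
0 of the 4 genes are transcribed.

0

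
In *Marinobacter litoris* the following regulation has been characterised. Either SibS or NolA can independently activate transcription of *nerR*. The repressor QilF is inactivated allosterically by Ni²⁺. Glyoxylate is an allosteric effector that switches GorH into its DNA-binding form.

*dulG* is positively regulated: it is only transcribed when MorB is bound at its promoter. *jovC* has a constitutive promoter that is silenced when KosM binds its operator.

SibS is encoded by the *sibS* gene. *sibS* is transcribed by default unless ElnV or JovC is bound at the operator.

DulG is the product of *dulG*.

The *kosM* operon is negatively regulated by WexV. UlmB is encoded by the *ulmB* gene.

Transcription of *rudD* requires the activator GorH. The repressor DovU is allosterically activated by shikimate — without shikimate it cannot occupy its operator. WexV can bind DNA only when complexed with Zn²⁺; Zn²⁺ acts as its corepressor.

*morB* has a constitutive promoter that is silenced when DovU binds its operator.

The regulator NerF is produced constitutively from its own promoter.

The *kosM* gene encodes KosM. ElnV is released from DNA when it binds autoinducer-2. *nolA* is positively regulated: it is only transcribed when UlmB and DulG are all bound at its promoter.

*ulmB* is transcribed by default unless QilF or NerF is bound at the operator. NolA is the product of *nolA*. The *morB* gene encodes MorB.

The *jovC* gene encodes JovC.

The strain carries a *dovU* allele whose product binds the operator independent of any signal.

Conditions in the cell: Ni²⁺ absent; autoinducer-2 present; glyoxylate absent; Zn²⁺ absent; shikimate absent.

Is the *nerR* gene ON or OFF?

ON

Autoinducer-2 is present, so ElnV is inactive.
Zn²⁺ is absent, so WexV is inactive.
With no repressor bound, *kosM* is transcribed.
So KosM is produced and active.
With repressor KosM bound, *jovC* is not transcribed.
So JovC is not produced.
With no repressor bound, *sibS* is transcribed.
So SibS is produced and active.
Ni²⁺ is absent, so QilF is active.
NerF is produced constitutively and is active.
With repressor QilF bound, *ulmB* is not transcribed.
So UlmB is not produced.
DovU is constitutively active in this strain.
With repressor DovU bound, *morB* is not transcribed.
So MorB is not produced.
Required activator MorB is absent, so *dulG* is not transcribed.
So DulG is not produced.
Required activator UlmB is absent, so *nolA* is not transcribed.
So NolA is not produced.
Activator SibS is present, so *nerR* is transcribed.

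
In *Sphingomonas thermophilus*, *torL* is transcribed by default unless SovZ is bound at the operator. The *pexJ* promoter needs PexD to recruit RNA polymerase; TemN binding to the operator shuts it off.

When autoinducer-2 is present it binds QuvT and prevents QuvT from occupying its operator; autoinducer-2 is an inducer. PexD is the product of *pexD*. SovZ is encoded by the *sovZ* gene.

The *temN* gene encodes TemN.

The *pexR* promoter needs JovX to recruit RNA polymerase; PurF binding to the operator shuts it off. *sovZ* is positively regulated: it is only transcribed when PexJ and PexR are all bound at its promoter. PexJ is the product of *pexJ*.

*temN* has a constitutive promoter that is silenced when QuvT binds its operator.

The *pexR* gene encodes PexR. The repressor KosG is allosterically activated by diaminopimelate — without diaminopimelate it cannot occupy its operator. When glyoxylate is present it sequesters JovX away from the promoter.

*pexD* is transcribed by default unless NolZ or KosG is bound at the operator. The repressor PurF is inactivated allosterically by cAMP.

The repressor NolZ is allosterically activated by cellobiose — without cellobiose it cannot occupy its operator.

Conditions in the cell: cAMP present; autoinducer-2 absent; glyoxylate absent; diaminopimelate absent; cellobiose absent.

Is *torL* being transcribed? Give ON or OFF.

OFF

Cellobiose is absent, so NolZ is inactive.
Diaminopimelate is absent, so KosG is inactive.
With no repressor bound, *pexD* is transcribed.
So PexD is produced and active.
Autoinducer-2 is absent, so QuvT is active.
With repressor QuvT bound, *temN* is not transcribed.
So TemN is not produced.
No repressor is bound and PexD is active, so *pexJ* is transcribed.
So PexJ is produced and active.
Glyoxylate is absent, so JovX is active.
cAMP is present, so PurF is inactive.
No repressor is bound and JovX is active, so *pexR* is transcribed.
So PexR is produced and active.
No repressor is bound and PexJ and PexR are active, so *sovZ* is transcribed.
So SovZ is produced and active.
With repressor SovZ bound, *torL* is not transcribed.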